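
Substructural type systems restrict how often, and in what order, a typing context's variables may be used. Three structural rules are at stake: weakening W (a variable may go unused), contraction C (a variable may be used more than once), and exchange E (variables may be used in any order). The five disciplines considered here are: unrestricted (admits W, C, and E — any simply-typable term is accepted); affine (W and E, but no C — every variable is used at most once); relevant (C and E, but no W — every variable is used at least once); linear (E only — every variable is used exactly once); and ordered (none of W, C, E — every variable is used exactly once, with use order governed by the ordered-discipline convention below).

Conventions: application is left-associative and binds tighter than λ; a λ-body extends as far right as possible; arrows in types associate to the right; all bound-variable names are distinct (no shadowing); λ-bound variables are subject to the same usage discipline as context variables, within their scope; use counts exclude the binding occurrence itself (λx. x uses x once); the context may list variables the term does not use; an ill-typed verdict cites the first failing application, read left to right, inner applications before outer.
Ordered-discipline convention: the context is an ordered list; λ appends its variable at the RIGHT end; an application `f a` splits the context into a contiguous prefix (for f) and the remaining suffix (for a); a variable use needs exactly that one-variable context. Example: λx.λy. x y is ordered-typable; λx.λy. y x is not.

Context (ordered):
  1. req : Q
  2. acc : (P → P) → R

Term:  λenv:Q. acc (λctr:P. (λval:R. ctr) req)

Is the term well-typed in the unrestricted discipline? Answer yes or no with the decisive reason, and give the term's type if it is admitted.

no — a type mismatch blocks all five
usage: req=1; acc=1; env (λ-bound)=0; ctr (λ-bound)=1; val (λ-bound)=0
uses in reading order: acc, ctr, req
typing: ill-typed: an application expects R but receives Q
all disciplines: ordered ✗ · linear ✗ · affine ✗ · relevant ✗ · unrestricted ✗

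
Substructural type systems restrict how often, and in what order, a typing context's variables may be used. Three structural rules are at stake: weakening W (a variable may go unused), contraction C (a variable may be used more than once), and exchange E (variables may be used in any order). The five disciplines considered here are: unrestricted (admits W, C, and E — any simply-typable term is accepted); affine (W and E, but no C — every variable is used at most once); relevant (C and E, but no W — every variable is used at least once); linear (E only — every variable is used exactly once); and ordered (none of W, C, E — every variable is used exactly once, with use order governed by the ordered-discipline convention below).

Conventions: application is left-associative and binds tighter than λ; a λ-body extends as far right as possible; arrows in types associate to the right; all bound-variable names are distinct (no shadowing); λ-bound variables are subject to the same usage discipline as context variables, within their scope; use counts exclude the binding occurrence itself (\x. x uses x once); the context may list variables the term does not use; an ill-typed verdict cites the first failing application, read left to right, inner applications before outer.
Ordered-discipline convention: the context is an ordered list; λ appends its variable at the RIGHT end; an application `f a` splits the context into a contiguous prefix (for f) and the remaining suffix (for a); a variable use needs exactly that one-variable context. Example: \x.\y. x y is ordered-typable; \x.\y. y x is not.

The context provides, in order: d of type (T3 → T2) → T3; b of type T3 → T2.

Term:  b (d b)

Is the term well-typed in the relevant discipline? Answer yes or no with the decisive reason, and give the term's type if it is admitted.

yes — every one of d, b appears; term : T2
variable uses: d ×1; b ×2
left-to-right use order: b, d, b
typing: well-typed — term : T2
all disciplines: ordered ✗; linear ✗; affine ✗; relevant ✓; unrestricted ✓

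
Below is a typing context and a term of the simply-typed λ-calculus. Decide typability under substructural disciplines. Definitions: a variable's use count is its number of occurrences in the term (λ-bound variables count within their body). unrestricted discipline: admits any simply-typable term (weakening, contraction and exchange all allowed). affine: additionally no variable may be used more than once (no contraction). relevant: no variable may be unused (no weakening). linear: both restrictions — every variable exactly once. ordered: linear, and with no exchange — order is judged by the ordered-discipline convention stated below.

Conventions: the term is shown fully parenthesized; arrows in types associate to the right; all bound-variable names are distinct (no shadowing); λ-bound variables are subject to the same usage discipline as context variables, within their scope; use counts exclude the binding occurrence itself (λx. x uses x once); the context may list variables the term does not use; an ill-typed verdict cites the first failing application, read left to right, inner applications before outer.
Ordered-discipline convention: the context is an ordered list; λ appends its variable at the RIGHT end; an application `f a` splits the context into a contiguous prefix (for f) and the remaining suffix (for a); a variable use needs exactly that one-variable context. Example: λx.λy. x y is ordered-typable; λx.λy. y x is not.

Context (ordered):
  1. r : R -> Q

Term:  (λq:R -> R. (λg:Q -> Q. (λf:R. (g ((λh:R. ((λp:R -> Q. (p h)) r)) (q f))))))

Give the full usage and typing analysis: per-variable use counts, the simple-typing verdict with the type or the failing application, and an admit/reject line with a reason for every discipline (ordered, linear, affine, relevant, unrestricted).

use counts: r ×1; q (λ-bound) ×1; g (λ-bound) ×1; f (λ-bound) ×1; h (λ-bound) ×1; p (λ-bound) ×1
uses in reading order: g, p, h, r, q, f
typing: well-typed at (R -> R) -> (Q -> Q) -> R -> Q
ordered: ✗, no contiguous prefix/suffix split fits g, p, h, r, q, f
linear: ✓, r, q, g, f, h, p: one use apiece
affine: ✓, no duplicate uses among r, q, g, f, h, p
relevant: ✓, none of r, q, g, f, h, p goes unused
unrestricted: ✓, simply typable at (R -> R) -> (Q -> Q) -> R -> Q; W, C, E all held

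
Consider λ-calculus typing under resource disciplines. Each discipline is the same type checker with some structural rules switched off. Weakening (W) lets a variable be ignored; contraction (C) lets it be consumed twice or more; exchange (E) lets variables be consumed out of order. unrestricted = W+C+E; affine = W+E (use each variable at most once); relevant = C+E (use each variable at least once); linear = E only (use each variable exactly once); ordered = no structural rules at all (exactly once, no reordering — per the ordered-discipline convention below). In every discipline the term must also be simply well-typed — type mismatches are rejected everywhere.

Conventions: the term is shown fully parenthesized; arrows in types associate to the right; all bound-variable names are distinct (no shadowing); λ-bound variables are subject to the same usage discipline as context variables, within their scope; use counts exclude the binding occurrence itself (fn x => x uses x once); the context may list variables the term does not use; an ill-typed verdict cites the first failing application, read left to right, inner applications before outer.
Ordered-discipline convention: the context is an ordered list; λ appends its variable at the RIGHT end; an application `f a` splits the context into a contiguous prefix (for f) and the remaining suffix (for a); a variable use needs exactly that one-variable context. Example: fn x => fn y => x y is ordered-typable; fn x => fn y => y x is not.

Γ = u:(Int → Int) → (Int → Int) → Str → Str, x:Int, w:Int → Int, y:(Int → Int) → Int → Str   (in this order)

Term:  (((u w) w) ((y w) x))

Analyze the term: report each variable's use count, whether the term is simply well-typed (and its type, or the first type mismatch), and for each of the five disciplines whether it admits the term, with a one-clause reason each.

usage: u: 1×, x: 1×, w: 3×, y: 1×
uses in reading order: u, w, w, y, w, x
typing: ✓ — Str
ordered: ✗ — uses contraction: w ×3
linear: ✗ — uses contraction: w ×3
affine: ✗ — uses contraction: w ×3
relevant: ✓ — every one of u, x, w, y appears
unrestricted: ✓ — well-typed at Str; no restrictions here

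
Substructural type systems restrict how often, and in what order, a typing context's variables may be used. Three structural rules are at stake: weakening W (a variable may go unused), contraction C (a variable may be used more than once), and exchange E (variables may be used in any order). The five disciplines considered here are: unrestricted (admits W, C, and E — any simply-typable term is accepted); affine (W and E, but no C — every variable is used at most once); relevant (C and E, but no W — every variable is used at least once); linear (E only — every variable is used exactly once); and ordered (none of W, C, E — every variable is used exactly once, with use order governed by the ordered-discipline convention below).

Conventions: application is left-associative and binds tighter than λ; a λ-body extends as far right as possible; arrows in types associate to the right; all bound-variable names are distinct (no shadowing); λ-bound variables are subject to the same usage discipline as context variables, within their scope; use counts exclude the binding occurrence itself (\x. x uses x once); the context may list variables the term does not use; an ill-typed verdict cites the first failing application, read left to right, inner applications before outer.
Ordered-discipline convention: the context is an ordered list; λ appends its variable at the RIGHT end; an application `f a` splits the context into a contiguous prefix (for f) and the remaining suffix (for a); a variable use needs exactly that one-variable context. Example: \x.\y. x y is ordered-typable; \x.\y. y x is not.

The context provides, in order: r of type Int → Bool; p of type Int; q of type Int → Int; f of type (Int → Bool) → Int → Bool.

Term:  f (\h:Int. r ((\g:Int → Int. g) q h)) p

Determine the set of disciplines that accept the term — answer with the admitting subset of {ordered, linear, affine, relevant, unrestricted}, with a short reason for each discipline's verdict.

admitted by: linear, affine, relevant, unrestricted
counts: r: 1×; p: 1×; q: 1×; f: 1×; h [bound]: 1×; g [bound]: 1×
order of uses: f, r, g, q, h, p
typing: well-typed at Bool
ordered ✗ (needs exchange: uses follow f, r, g, q, h, p)
linear ✓ (r, p, q, f, h, g: one use apiece)
affine ✓ (none of r, p, q, f, h, g used more than once)
relevant ✓ (r, p, q, f, h, g: all used, weakening unneeded)
unrestricted ✓ (well-typed at Bool; no restrictions here)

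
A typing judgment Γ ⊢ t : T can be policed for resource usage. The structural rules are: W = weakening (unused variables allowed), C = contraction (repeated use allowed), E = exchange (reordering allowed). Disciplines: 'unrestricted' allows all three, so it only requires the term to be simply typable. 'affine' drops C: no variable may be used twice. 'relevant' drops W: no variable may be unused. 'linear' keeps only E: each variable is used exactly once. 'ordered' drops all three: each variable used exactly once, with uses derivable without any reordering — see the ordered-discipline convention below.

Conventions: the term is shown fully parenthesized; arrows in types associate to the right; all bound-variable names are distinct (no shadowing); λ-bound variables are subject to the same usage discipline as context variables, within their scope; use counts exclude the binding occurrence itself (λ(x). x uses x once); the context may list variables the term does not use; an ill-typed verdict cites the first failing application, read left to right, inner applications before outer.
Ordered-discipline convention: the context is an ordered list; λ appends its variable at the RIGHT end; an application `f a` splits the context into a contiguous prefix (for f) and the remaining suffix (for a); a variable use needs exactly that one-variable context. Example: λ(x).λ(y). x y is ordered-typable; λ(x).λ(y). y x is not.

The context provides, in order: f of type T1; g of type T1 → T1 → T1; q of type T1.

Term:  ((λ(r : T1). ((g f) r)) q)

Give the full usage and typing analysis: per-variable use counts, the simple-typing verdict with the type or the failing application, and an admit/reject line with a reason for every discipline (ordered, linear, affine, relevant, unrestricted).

counts: f: 1×, g: 1×, q: 1×, r [bound]: 1×
use order (left to right): g, f, r, q
typing: the term checks, with type T1
ordered: ✗, needs exchange: uses follow g, f, r, q
linear: ✓, exactly-once usage across f, g, q, r
affine: ✓, no duplicate uses among f, g, q, r
relevant: ✓, none of f, g, q, r goes unused
unrestricted: ✓, typability at T1 is all that's needed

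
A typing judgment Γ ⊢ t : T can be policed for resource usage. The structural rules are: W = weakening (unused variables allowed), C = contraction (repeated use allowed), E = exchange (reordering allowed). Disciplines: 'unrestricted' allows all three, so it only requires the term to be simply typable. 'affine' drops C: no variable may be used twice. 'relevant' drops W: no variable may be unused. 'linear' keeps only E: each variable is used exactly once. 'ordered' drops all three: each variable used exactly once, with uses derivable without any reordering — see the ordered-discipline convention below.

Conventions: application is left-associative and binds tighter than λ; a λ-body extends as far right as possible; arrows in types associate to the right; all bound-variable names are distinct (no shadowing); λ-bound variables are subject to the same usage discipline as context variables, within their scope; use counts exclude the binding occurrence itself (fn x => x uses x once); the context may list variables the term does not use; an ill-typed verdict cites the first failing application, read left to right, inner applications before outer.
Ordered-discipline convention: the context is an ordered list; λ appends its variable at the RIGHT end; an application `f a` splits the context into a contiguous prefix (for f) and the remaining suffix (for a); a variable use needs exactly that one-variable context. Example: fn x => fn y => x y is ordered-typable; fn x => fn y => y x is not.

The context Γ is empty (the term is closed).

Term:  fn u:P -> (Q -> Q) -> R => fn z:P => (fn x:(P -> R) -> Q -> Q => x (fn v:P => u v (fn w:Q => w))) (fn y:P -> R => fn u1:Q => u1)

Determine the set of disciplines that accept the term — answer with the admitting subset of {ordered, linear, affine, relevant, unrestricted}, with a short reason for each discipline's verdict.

admitting disciplines: affine, unrestricted
counts: u (bound) ×1, z (bound) ×0, x (bound) ×1, v (bound) ×1, w (bound) ×1, y (bound) ×0, u1 (bound) ×1
uses in reading order: x, u, v, w, u1
typing: the term checks, with type (P -> (Q -> Q) -> R) -> P -> Q -> Q
ordered: ✗, z, y never used (weakening)
linear: ✗, z, y never used (weakening)
affine: ✓, no duplicate uses among u, z, x, v, w, y, u1
relevant: ✗, z, y never used (weakening)
unrestricted: ✓, well-typed at (P -> (Q -> Q) -> R) -> P -> Q -> Q; no restrictions here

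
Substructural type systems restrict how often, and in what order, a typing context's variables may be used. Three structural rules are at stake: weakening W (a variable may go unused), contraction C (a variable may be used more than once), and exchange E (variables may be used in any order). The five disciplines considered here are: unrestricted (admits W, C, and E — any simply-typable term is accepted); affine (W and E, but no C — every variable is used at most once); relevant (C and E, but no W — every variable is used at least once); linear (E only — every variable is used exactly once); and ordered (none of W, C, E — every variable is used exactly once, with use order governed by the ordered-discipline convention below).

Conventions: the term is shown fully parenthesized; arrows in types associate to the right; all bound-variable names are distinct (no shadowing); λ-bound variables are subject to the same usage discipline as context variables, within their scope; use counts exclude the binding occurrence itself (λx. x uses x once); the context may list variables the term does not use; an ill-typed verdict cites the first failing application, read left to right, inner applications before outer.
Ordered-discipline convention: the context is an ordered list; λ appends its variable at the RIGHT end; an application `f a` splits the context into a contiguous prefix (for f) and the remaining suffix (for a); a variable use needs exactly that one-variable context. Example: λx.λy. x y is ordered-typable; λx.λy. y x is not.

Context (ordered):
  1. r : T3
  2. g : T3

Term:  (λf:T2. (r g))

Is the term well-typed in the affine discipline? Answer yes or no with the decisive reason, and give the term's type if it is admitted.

no — not simply typable
use counts: r=1, g=1, f (λ-bound)=0
use order (left to right): r, g
typing: ill-typed: can't apply a value of type T3
summary: ordered ✗ | linear ✗ | affine ✗ | relevant ✗ | unrestricted ✗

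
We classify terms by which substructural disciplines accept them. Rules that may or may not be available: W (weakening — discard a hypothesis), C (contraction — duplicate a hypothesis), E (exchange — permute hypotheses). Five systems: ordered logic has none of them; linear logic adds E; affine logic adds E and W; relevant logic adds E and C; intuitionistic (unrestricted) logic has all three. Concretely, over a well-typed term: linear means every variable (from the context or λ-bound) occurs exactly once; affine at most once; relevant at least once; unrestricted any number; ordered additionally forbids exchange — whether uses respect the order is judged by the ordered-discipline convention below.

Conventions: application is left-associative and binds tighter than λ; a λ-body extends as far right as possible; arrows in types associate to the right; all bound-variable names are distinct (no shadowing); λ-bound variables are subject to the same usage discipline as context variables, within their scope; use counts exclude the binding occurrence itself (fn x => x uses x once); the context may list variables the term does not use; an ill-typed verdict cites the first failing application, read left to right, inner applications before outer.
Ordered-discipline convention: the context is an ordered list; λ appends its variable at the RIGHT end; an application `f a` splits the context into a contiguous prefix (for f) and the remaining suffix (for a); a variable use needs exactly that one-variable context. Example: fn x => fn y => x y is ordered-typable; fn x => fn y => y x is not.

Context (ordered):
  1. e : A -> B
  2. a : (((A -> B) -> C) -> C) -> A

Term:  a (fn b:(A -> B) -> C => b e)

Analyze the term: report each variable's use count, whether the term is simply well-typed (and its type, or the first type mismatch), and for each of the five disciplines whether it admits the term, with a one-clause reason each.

variable uses: e: 1; a: 1; b (λ-bound): 1
left-to-right use order: a, b, e
typing: the term checks, with type A
ordered: ✗ — use order a, b, e needs exchange
linear: ✓ — exactly-once usage across e, a, b
affine: ✓ — none of e, a, b used more than once
relevant: ✓ — every one of e, a, b appears
unrestricted: ✓ — well-typed at A; no restrictions here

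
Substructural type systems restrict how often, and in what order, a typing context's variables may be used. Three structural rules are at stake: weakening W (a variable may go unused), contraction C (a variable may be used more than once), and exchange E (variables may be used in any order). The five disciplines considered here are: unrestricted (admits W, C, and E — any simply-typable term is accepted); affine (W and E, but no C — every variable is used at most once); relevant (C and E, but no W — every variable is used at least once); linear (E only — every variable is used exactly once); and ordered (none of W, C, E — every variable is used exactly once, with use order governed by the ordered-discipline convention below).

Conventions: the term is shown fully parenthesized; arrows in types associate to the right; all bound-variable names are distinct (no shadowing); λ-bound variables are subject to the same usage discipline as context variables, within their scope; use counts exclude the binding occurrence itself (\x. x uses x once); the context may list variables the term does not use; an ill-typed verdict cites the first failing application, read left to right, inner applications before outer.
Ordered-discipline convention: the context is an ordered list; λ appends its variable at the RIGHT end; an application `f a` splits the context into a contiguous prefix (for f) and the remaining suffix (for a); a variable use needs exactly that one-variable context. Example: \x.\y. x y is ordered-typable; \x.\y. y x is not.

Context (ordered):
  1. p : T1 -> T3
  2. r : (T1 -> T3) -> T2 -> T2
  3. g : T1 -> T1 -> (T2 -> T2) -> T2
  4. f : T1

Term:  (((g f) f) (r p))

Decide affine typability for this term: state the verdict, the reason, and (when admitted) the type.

no — needs contraction — f ×2
variable uses: p: 1×; r: 1×; g: 1×; f: 2×
use order (left to right): g, f, f, r, p
typing: well-typed — term : T2
all disciplines: ordered ✗; linear ✗; affine ✗; relevant ✓; unrestricted ✓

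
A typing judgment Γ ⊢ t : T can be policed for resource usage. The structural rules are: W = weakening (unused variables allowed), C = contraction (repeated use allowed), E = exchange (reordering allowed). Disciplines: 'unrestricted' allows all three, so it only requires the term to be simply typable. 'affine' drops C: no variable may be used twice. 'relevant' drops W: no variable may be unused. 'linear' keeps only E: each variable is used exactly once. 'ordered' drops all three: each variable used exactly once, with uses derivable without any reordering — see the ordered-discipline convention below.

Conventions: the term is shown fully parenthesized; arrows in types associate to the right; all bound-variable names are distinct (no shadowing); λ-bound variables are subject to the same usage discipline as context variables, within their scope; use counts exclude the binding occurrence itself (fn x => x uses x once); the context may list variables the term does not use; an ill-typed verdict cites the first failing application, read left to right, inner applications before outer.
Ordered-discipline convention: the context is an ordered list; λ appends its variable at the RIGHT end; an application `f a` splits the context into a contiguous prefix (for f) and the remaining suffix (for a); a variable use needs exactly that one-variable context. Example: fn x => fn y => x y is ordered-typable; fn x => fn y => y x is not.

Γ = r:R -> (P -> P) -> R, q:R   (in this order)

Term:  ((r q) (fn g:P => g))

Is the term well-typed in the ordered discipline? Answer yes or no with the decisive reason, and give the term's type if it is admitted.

yes — r, q, g: once each, no exchange needed; term : R
counts: r: 1×; q: 1×; g (bound): 1×
order of uses: r, q, g
typing: well-typed — term : R
all disciplines: ordered ✓ | linear ✓ | affine ✓ | relevant ✓ | unrestricted ✓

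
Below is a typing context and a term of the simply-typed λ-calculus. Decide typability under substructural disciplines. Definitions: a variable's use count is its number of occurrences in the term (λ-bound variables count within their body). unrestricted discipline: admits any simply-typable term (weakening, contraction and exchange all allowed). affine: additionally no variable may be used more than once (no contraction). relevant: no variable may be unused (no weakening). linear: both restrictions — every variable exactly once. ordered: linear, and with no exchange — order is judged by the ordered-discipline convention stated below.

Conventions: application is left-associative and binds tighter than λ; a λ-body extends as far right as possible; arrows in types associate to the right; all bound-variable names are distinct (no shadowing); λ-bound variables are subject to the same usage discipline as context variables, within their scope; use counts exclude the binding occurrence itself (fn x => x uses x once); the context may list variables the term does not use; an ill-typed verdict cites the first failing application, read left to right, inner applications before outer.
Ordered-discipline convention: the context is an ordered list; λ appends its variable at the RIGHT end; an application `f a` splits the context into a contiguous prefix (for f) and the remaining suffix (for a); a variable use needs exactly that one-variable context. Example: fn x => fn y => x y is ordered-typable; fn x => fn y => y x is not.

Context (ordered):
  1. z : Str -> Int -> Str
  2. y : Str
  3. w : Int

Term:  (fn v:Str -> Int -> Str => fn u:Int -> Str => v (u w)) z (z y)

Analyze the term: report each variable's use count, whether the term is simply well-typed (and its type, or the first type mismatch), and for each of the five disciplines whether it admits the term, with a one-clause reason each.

usage: z ×2, y ×1, w ×1, v (bound) ×1, u (bound) ×1
uses in reading order: v, u, w, z, z, y
typing: ✓ — Int -> Str
ordered ✗ (z ×2 used more than once (contraction))
linear ✗ (z ×2 used more than once (contraction))
affine ✗ (z ×2 used more than once (contraction))
relevant ✓ (z, y, w, v, u: all used, weakening unneeded)
unrestricted ✓ (well-typed at Int -> Str; no restrictions here)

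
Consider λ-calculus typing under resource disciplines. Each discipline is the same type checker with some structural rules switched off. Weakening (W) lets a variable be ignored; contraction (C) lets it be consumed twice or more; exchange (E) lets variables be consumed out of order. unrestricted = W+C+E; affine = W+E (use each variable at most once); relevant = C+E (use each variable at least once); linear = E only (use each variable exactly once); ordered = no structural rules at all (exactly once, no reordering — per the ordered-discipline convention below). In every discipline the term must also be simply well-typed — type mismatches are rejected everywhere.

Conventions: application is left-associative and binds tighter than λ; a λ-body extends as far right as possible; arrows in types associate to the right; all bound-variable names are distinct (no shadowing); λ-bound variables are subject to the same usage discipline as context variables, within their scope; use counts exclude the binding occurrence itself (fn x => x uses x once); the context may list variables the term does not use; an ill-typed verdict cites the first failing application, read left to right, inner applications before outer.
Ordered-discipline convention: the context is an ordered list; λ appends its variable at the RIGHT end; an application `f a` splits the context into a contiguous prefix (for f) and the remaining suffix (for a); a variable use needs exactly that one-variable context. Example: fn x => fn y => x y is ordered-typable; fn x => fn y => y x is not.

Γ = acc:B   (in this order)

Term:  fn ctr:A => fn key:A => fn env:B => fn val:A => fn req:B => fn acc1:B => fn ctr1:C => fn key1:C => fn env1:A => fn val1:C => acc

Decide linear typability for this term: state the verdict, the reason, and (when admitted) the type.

no — ctr, key, env, val, req, acc1, ctr1, key1, env1, val1 left unused
variable uses: acc=1, ctr (λ-bound)=0, key (λ-bound)=0, env (λ-bound)=0, val (λ-bound)=0, req (λ-bound)=0, acc1 (λ-bound)=0, ctr1 (λ-bound)=0, key1 (λ-bound)=0, env1 (λ-bound)=0, val1 (λ-bound)=0
order of uses: acc
typing: the term checks, with type A → A → B → A → B → B → C → C → A → C → B
all disciplines: ordered ✗, linear ✗, affine ✓, relevant ✗, unrestricted ✓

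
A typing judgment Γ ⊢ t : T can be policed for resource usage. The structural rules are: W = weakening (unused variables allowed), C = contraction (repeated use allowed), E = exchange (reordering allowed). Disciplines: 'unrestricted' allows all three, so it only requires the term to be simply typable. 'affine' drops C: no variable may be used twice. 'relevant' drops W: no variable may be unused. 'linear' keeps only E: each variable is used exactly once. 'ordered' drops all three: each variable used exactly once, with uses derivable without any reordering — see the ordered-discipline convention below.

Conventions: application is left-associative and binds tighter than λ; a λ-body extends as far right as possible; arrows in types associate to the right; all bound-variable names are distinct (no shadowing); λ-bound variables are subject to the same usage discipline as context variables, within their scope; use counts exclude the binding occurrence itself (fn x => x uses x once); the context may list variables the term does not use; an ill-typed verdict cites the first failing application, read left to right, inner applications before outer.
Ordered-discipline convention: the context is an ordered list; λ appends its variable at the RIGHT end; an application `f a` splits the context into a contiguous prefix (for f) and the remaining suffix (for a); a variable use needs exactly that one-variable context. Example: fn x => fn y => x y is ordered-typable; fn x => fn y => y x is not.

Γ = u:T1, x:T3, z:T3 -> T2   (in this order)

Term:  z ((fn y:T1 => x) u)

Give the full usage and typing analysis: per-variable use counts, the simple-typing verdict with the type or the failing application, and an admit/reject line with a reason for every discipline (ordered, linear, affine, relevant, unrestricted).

variable uses: u: 1×, x: 1×, z: 1×, y [bound]: 0×
left-to-right use order: z, x, u
typing: the term checks, with type T2
ordered: ✗ — unused: y — weakening required
linear: ✗ — unused: y — weakening required
affine: ✓ — at most one use each (u, x, z, y)
relevant: ✗ — unused: y — weakening required
unrestricted: ✓ — well-typed at T2; no restrictions here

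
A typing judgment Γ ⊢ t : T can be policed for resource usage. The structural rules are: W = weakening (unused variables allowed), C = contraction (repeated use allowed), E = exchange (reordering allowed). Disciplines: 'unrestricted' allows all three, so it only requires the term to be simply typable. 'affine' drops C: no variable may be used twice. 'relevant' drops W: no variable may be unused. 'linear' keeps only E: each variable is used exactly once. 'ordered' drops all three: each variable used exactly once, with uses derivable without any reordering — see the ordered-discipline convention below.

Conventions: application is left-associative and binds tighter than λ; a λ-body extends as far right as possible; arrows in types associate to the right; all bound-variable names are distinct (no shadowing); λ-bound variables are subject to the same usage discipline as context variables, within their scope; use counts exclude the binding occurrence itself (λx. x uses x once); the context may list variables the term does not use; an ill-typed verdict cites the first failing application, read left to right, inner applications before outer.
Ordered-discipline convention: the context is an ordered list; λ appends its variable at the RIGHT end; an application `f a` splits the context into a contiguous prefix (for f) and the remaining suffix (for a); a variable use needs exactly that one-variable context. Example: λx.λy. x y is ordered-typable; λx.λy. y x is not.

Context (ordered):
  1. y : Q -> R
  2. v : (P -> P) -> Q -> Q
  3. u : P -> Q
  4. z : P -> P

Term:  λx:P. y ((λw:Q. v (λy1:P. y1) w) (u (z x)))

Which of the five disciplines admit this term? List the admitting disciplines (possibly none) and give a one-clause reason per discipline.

accepted by: ordered, linear, affine, relevant, unrestricted
variable uses: y ×1; v ×1; u ×1; z ×1; x (bound) ×1; w (bound) ×1; y1 (bound) ×1
uses in reading order: y, v, y1, w, u, z, x
typing: ✓ — P -> R
ordered ✓ (y, v, u, z, x, w, y1 once each; derivable with no W/C/E)
linear ✓ (each of y, v, u, z, x, w, y1 used exactly once)
affine ✓ (y, v, u, z, x, w, y1: no repeats, contraction unneeded)
relevant ✓ (y, v, u, z, x, w, y1: all used, weakening unneeded)
unrestricted ✓ (typability at P -> R is all that's needed)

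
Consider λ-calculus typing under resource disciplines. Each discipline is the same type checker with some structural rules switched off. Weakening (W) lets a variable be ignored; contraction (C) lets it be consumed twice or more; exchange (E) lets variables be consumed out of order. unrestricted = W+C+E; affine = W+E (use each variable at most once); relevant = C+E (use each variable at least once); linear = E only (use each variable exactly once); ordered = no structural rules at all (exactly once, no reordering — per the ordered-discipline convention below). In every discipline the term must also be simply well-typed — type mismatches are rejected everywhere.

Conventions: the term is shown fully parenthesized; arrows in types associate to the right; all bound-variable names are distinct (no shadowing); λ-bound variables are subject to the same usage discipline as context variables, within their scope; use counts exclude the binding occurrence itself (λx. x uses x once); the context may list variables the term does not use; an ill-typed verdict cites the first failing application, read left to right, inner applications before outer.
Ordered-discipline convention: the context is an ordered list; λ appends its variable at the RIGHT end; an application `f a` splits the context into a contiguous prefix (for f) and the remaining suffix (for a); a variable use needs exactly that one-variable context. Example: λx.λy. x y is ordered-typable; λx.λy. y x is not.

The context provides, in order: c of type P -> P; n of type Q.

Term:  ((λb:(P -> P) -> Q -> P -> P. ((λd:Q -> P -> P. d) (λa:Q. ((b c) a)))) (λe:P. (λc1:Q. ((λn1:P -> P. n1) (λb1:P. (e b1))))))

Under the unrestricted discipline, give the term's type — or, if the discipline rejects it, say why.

not well-typed under unrestricted — not simply typable
counts: c ×1, n ×0, b (bound) ×1, d (bound) ×1, a (bound) ×1, e (bound) ×1, c1 (bound) ×0, n1 (bound) ×1, b1 (bound) ×1
order of uses: d, b, c, a, n1, e, b1
typing: ill-typed: non-function type P applied to an argument
across the five disciplines: ordered ✗; linear ✗; affine ✗; relevant ✗; unrestricted ✗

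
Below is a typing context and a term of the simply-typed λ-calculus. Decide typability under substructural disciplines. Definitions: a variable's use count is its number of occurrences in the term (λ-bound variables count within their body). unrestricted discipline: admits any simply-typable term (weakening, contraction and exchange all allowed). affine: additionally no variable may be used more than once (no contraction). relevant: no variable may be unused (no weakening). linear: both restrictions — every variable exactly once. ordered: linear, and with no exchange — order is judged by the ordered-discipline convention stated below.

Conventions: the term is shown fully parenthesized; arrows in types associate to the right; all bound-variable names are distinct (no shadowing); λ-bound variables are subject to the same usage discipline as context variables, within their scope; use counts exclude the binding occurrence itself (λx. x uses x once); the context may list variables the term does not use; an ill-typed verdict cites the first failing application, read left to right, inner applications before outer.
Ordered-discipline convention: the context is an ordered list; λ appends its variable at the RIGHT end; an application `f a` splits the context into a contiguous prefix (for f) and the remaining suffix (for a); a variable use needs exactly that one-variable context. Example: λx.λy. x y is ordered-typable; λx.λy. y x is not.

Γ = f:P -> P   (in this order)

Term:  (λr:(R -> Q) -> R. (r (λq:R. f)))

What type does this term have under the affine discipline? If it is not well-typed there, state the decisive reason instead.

not well-typed under affine — fails simple typing
counts: f: 1×; r (λ-bound): 1×; q (λ-bound): 0×
order of uses: r, f
typing: ill-typed: a function awaiting R -> Q gets R -> P -> P
across the five disciplines: ordered ✗, linear ✗, affine ✗, relevant ✗, unrestricted ✗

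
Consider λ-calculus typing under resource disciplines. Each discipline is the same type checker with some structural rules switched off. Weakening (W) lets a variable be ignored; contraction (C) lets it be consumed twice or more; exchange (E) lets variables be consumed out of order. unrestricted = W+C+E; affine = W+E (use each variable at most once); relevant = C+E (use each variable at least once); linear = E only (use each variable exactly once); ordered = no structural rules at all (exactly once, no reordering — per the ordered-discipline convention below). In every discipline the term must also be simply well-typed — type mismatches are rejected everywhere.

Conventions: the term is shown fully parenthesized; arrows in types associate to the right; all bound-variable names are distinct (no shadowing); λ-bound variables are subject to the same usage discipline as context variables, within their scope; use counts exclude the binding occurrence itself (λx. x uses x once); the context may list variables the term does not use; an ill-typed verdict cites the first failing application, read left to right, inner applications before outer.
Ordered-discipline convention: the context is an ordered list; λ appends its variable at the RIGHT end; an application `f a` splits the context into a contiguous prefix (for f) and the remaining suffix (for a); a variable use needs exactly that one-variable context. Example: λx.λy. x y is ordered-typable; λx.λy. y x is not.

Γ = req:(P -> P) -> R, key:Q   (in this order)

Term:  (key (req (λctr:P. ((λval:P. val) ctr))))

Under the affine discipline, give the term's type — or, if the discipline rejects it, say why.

not well-typed under affine — not simply typable
counts: req=1; key=1; ctr [bound]=1; val [bound]=1
left-to-right use order: key, req, val, ctr
typing: ill-typed: can't apply a value of type Q
across the five disciplines: ordered ✗, linear ✗, affine ✗, relevant ✗, unrestricted ✗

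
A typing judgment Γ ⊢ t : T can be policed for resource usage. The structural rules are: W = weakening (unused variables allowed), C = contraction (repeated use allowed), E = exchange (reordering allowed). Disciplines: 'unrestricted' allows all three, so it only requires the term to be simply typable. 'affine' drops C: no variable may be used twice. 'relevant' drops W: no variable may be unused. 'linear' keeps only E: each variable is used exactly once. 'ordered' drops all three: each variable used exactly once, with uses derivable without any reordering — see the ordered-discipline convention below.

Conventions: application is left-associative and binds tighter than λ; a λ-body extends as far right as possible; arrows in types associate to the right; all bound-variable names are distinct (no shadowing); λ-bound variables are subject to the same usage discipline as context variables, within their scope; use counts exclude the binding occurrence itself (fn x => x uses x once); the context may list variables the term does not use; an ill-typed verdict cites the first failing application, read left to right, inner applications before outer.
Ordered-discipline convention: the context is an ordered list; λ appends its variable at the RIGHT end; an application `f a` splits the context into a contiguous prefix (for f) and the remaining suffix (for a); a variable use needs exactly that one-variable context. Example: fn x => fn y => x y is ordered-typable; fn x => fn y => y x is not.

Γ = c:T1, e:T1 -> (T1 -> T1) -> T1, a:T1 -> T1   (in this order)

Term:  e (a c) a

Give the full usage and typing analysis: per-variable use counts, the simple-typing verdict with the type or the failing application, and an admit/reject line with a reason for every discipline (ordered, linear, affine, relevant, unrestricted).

usage: c ×1; e ×1; a ×2
order of uses: e, a, c, a
typing: well-typed — term : T1
ordered: ✗, uses contraction: a ×2
linear: ✗, uses contraction: a ×2
affine: ✗, uses contraction: a ×2
relevant: ✓, c, e, a: all used, weakening unneeded
unrestricted: ✓, typability at T1 is all that's needed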